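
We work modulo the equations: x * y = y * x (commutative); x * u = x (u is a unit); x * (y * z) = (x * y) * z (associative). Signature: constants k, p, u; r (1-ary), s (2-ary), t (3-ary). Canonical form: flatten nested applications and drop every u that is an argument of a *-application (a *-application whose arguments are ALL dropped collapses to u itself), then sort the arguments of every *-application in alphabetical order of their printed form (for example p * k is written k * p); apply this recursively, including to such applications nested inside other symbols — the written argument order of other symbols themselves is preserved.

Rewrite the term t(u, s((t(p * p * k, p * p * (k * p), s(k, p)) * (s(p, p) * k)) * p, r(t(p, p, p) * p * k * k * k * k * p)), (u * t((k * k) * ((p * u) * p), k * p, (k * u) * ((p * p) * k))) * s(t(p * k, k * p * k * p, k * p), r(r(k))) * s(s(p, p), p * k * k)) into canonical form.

Answer: t(u, s(k * p * s(p, p) * t(k * p * p, k * p * p * p, s(k, p)), r(k * k * k * k * p * p * t(p, p, p))), s(s(p, p), k * k * p) * s(t(k * p, k * k * p * p, k * p), r(r(k))) * t(k * k * p * p, k * p, k * k * p * p))

Derivation:
Focus inside:  (u * t((k * k) * ((p * u) * p), k * p, (k * u) * ((p * p) * k))) * s(t(p * k, k * p * k * p, k * p), r(r(k))) * s(s(p, p), p * k * k)
Un-nest:  u * t((k * k) * ((p * u) * p), k * p, (k * u) * ((p * p) * k)) * s(t(p * k, k * p * k * p, k * p), r(r(k))) * s(s(p, p), p * k * k)
Simplify inside:  t((k * k) * ((p * u) * p), k * p, (k * u) * ((p * p) * k))  →  t(k * k * p * p, k * p, k * k * p * p)
Simplify inside:  s(t(p * k, k * p * k * p, k * p), r(r(k)))  →  s(t(k * p, k * k * p * p, k * p), r(r(k)))
Simplify inside:  s(s(p, p), p * k * k)  →  s(s(p, p), k * k * p)
Drop the unit:  drop u
Order the arguments:  s(s(p, p), k * k * p) * s(t(k * p, k * k * p * p, k * p), r(r(k))) * t(k * k * p * p, k * p, k * k * p * p)
Reassemble:  t(u, s(k * p * s(p, p) * t(k * p * p, k * p * p * p, s(k, p)), r(k * k * k * k * p * p * t(p, p, p))), s(s(p, p), k * k * p) * s(t(k * p, k * k * p * p, k * p), r(r(k))) * t(k * k * p * p, k * p, k * k * p * p))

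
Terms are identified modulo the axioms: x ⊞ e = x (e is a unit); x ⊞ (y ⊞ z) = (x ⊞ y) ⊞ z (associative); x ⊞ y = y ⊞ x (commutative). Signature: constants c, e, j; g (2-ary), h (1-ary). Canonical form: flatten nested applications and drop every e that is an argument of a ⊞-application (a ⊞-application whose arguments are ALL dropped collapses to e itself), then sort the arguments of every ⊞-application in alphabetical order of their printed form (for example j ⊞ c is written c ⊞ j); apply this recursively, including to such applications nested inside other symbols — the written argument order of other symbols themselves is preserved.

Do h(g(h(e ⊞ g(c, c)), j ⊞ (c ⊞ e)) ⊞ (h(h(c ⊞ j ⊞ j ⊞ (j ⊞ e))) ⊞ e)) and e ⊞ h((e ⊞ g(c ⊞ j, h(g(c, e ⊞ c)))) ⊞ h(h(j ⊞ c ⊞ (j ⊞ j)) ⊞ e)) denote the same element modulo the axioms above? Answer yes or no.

Left:  h(g(h(e ⊞ g(c, c)), j ⊞ (c ⊞ e)) ⊞ (h(h(c ⊞ j ⊞ j ⊞ (j ⊞ e))) ⊞ e))
  Work inside:  g(h(e ⊞ g(c, c)), j ⊞ (c ⊞ e)) ⊞ (h(h(c ⊞ j ⊞ j ⊞ (j ⊞ e))) ⊞ e)
  Flatten:  g(h(e ⊞ g(c, c)), j ⊞ (c ⊞ e)) ⊞ h(h(c ⊞ j ⊞ j ⊞ (j ⊞ e))) ⊞ e
  Simplify inside:  g(h(e ⊞ g(c, c)), j ⊞ (c ⊞ e))  →  g(h(g(c, c)), c ⊞ j)
  Inside:  h(h(c ⊞ j ⊞ j ⊞ (j ⊞ e)))  →  h(h(c ⊞ j ⊞ j ⊞ j))
  Unit:  drop e
  Sort arguments:  g(h(g(c, c)), c ⊞ j) ⊞ h(h(c ⊞ j ⊞ j ⊞ j))
  Reassemble:  h(g(h(g(c, c)), c ⊞ j) ⊞ h(h(c ⊞ j ⊞ j ⊞ j)))
Right:  e ⊞ h((e ⊞ g(c ⊞ j, h(g(c, e ⊞ c)))) ⊞ h(h(j ⊞ c ⊞ (j ⊞ j)) ⊞ e))
  Canonicalize subterm:  h((e ⊞ g(c ⊞ j, h(g(c, e ⊞ c)))) ⊞ h(h(j ⊞ c ⊞ (j ⊞ j)) ⊞ e))  →  h(g(c ⊞ j, h(g(c, c))) ⊞ h(h(c ⊞ j ⊞ j ⊞ j)))
  Drop the unit:  drop e
  Sort arguments:  h(g(c ⊞ j, h(g(c, c))) ⊞ h(h(c ⊞ j ⊞ j ⊞ j)))

Answer: no — h(g(h(g(c, c)), c ⊞ j) ⊞ h(h(c ⊞ j ⊞ j ⊞ j))) vs h(g(c ⊞ j, h(g(c, c))) ⊞ h(h(c ⊞ j ⊞ j ⊞ j)))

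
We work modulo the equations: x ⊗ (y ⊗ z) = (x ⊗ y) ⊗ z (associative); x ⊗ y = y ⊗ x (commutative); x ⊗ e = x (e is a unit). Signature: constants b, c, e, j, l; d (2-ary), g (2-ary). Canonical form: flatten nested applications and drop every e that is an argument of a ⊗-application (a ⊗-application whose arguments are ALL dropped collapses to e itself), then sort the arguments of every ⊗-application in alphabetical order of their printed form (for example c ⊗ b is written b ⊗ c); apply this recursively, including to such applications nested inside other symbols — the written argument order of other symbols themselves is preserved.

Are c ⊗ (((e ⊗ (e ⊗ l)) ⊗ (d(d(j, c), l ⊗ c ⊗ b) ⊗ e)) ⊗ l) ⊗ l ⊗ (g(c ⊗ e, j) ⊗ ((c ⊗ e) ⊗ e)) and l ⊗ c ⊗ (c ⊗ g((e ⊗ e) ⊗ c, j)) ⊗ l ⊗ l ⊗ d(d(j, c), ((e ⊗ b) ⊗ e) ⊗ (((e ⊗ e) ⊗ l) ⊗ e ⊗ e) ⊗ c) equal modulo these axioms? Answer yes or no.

Answer: yes — both canonical forms are c ⊗ c ⊗ d(d(j, c), b ⊗ c ⊗ l) ⊗ g(c, j) ⊗ l ⊗ l ⊗ l

Derivation:
Left:  c ⊗ (((e ⊗ (e ⊗ l)) ⊗ (d(d(j, c), l ⊗ c ⊗ b) ⊗ e)) ⊗ l) ⊗ l ⊗ (g(c ⊗ e, j) ⊗ ((c ⊗ e) ⊗ e))
  Merge nested applications:  c ⊗ e ⊗ e ⊗ l ⊗ d(d(j, c), l ⊗ c ⊗ b) ⊗ e ⊗ l ⊗ l ⊗ g(c ⊗ e, j) ⊗ c ⊗ e ⊗ e
  Inside:  d(d(j, c), l ⊗ c ⊗ b)  →  d(d(j, c), b ⊗ c ⊗ l)
  Canonicalize subterm:  g(c ⊗ e, j)  →  g(c, j)
  Drop the unit:  drop e (×5)
  Order the arguments:  c ⊗ c ⊗ d(d(j, c), b ⊗ c ⊗ l) ⊗ g(c, j) ⊗ l ⊗ l ⊗ l
Right:  l ⊗ c ⊗ (c ⊗ g((e ⊗ e) ⊗ c, j)) ⊗ l ⊗ l ⊗ d(d(j, c), ((e ⊗ b) ⊗ e) ⊗ (((e ⊗ e) ⊗ l) ⊗ e ⊗ e) ⊗ c)
  Flatten:  l ⊗ c ⊗ c ⊗ g((e ⊗ e) ⊗ c, j) ⊗ l ⊗ l ⊗ d(d(j, c), ((e ⊗ b) ⊗ e) ⊗ (((e ⊗ e) ⊗ l) ⊗ e ⊗ e) ⊗ c)
  Canonicalize subterm:  g((e ⊗ e) ⊗ c, j)  →  g(c, j)
  Simplify inside:  d(d(j, c), ((e ⊗ b) ⊗ e) ⊗ (((e ⊗ e) ⊗ l) ⊗ e ⊗ e) ⊗ c)  →  d(d(j, c), b ⊗ c ⊗ l)
  Sort:  c ⊗ c ⊗ d(d(j, c), b ⊗ c ⊗ l) ⊗ g(c, j) ⊗ l ⊗ l ⊗ l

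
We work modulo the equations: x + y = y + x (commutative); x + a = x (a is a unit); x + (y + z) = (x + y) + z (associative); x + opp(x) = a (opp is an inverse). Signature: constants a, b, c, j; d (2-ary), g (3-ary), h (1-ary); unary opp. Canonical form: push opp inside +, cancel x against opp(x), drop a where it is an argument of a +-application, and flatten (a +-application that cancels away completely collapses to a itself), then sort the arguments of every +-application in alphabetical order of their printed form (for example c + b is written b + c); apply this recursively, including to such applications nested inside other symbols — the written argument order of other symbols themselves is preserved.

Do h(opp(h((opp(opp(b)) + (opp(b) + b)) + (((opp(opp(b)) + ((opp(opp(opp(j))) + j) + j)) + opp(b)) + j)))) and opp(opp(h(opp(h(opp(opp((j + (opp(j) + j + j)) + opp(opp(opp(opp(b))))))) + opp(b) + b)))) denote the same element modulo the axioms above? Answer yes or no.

Answer: yes — both canonical forms are h(opp(h(b + j + j)))

Derivation:
Left:  h(opp(h((opp(opp(b)) + (opp(b) + b)) + (((opp(opp(b)) + ((opp(opp(opp(j))) + j) + j)) + opp(b)) + j))))
  Work inside:  (opp(opp(b)) + (opp(b) + b)) + (((opp(opp(b)) + ((opp(opp(opp(j))) + j) + j)) + opp(b)) + j)
  Push opp inside:  distribute opp over + and collapse double opp
  Combine occurrences:  b + j + j
  Put back:  h(opp(h(b + j + j)))
Right:  opp(opp(h(opp(h(opp(opp((j + (opp(j) + j + j)) + opp(opp(opp(opp(b))))))) + opp(b) + b))))
  Push opp inside:  distribute opp over + and collapse double opp
  Combine occurrences:  h(opp(h(b + j + j)))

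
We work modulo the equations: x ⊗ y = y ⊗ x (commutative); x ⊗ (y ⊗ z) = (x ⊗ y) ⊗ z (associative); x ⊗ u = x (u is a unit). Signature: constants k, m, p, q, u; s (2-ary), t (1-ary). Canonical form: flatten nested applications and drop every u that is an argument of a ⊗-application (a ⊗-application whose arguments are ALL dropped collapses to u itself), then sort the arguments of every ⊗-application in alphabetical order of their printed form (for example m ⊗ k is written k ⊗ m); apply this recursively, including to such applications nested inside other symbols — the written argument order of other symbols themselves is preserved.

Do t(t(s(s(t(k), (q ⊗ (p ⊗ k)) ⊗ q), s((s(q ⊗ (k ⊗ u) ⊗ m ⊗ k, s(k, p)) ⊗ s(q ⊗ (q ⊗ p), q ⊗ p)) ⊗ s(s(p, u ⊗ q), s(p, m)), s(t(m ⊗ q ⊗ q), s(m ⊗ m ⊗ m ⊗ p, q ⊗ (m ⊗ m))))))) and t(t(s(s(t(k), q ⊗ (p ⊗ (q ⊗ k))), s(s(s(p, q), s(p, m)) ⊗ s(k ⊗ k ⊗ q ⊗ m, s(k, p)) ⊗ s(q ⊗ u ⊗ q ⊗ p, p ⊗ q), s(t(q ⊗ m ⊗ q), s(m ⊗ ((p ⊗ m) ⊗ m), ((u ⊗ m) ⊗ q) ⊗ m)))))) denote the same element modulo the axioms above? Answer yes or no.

Answer: yes — both canonical forms are t(t(s(s(t(k), k ⊗ p ⊗ q ⊗ q), s(s(k ⊗ k ⊗ m ⊗ q, s(k, p)) ⊗ s(p ⊗ q ⊗ q, p ⊗ q) ⊗ s(s(p, q), s(p, m)), s(t(m ⊗ q ⊗ q), s(m ⊗ m ⊗ m ⊗ p, m ⊗ m ⊗ q))))))

Derivation:
Left:  t(t(s(s(t(k), (q ⊗ (p ⊗ k)) ⊗ q), s((s(q ⊗ (k ⊗ u) ⊗ m ⊗ k, s(k, p)) ⊗ s(q ⊗ (q ⊗ p), q ⊗ p)) ⊗ s(s(p, u ⊗ q), s(p, m)), s(t(m ⊗ q ⊗ q), s(m ⊗ m ⊗ m ⊗ p, q ⊗ (m ⊗ m)))))))
  Work inside:  (s(q ⊗ (k ⊗ u) ⊗ m ⊗ k, s(k, p)) ⊗ s(q ⊗ (q ⊗ p), q ⊗ p)) ⊗ s(s(p, u ⊗ q), s(p, m))
  Flatten:  s(q ⊗ (k ⊗ u) ⊗ m ⊗ k, s(k, p)) ⊗ s(q ⊗ (q ⊗ p), q ⊗ p) ⊗ s(s(p, u ⊗ q), s(p, m))
  Inside:  s(q ⊗ (k ⊗ u) ⊗ m ⊗ k, s(k, p))  →  s(k ⊗ k ⊗ m ⊗ q, s(k, p))
  Canonicalize subterm:  s(q ⊗ (q ⊗ p), q ⊗ p)  →  s(p ⊗ q ⊗ q, p ⊗ q)
  Simplify inside:  s(s(p, u ⊗ q), s(p, m))  →  s(s(p, q), s(p, m))
  Sort:  s(k ⊗ k ⊗ m ⊗ q, s(k, p)) ⊗ s(p ⊗ q ⊗ q, p ⊗ q) ⊗ s(s(p, q), s(p, m))
  Put back:  t(t(s(s(t(k), k ⊗ p ⊗ q ⊗ q), s(s(k ⊗ k ⊗ m ⊗ q, s(k, p)) ⊗ s(p ⊗ q ⊗ q, p ⊗ q) ⊗ s(s(p, q), s(p, m)), s(t(m ⊗ q ⊗ q), s(m ⊗ m ⊗ m ⊗ p, m ⊗ m ⊗ q))))))
Right:  t(t(s(s(t(k), q ⊗ (p ⊗ (q ⊗ k))), s(s(s(p, q), s(p, m)) ⊗ s(k ⊗ k ⊗ q ⊗ m, s(k, p)) ⊗ s(q ⊗ u ⊗ q ⊗ p, p ⊗ q), s(t(q ⊗ m ⊗ q), s(m ⊗ ((p ⊗ m) ⊗ m), ((u ⊗ m) ⊗ q) ⊗ m))))))
  Work inside:  s(s(p, q), s(p, m)) ⊗ s(k ⊗ k ⊗ q ⊗ m, s(k, p)) ⊗ s(q ⊗ u ⊗ q ⊗ p, p ⊗ q)
  Simplify inside:  s(k ⊗ k ⊗ q ⊗ m, s(k, p))  →  s(k ⊗ k ⊗ m ⊗ q, s(k, p))
  Inside:  s(q ⊗ u ⊗ q ⊗ p, p ⊗ q)  →  s(p ⊗ q ⊗ q, p ⊗ q)
  Sort arguments:  s(k ⊗ k ⊗ m ⊗ q, s(k, p)) ⊗ s(p ⊗ q ⊗ q, p ⊗ q) ⊗ s(s(p, q), s(p, m))
  Put back:  t(t(s(s(t(k), k ⊗ p ⊗ q ⊗ q), s(s(k ⊗ k ⊗ m ⊗ q, s(k, p)) ⊗ s(p ⊗ q ⊗ q, p ⊗ q) ⊗ s(s(p, q), s(p, m)), s(t(m ⊗ q ⊗ q), s(m ⊗ m ⊗ m ⊗ p, m ⊗ m ⊗ q))))))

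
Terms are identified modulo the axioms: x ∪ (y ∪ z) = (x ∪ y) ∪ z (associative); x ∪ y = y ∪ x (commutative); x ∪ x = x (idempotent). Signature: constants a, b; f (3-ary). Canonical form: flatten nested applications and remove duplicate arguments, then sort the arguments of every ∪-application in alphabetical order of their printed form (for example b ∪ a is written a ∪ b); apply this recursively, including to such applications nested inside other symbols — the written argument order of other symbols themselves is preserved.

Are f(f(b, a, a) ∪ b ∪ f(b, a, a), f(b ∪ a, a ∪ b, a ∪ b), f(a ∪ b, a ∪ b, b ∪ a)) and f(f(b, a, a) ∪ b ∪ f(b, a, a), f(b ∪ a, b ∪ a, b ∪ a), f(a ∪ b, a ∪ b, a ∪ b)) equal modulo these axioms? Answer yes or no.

Left:  f(f(b, a, a) ∪ b ∪ f(b, a, a), f(b ∪ a, a ∪ b, a ∪ b), f(a ∪ b, a ∪ b, b ∪ a))
  Descend into:  f(b, a, a) ∪ b ∪ f(b, a, a)
  Drop duplicates:  drop duplicate f(b, a, a)
  Order the arguments:  b ∪ f(b, a, a)
  Put back:  f(b ∪ f(b, a, a), f(a ∪ b, a ∪ b, a ∪ b), f(a ∪ b, a ∪ b, a ∪ b))
Right:  f(f(b, a, a) ∪ b ∪ f(b, a, a), f(b ∪ a, b ∪ a, b ∪ a), f(a ∪ b, a ∪ b, a ∪ b))
  Focus inside:  f(b, a, a) ∪ b ∪ f(b, a, a)
  Idempotence:  drop duplicate f(b, a, a)
  Sort arguments:  b ∪ f(b, a, a)
  Rebuild:  f(b ∪ f(b, a, a), f(a ∪ b, a ∪ b, a ∪ b), f(a ∪ b, a ∪ b, a ∪ b))

Answer: yes — both canonical forms are f(b ∪ f(b, a, a), f(a ∪ b, a ∪ b, a ∪ b), f(a ∪ b, a ∪ b, a ∪ b))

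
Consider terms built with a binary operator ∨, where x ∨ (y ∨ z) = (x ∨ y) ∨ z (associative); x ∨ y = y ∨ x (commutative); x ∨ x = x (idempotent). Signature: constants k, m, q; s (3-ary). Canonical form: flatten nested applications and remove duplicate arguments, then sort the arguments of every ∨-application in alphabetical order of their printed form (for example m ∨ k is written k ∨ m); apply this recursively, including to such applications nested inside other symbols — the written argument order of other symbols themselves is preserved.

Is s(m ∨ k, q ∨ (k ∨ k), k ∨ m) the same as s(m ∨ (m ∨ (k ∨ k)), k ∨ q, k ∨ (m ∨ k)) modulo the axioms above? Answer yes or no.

Left:  s(m ∨ k, q ∨ (k ∨ k), k ∨ m)
  Descend into:  q ∨ (k ∨ k)
  Flatten:  q ∨ k ∨ k
  Idempotence:  drop duplicate k
  Sort arguments:  k ∨ q
  Put back:  s(k ∨ m, k ∨ q, k ∨ m)
Right:  s(m ∨ (m ∨ (k ∨ k)), k ∨ q, k ∨ (m ∨ k))
  Work inside:  m ∨ (m ∨ (k ∨ k))
  Merge nested applications:  m ∨ m ∨ k ∨ k
  Deduplicate:  drop duplicate m, k
  Sort:  k ∨ m
  Put back:  s(k ∨ m, k ∨ q, k ∨ m)

Answer: yes — both canonical forms are s(k ∨ m, k ∨ q, k ∨ m)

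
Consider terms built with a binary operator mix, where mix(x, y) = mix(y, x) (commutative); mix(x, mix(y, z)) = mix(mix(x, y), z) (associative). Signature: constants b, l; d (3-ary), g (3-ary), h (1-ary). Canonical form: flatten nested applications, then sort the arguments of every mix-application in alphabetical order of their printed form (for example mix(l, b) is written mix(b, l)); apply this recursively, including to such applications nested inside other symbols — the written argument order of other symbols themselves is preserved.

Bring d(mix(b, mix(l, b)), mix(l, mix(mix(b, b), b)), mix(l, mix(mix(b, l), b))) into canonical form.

Descend into:  mix(l, mix(mix(b, l), b))
Un-nest:  mix(l, b, l, b)
Sort:  mix(b, b, l, l)
Put back:  d(mix(b, b, l), mix(b, b, b, l), mix(b, b, l, l))

Answer: d(mix(b, b, l), mix(b, b, b, l), mix(b, b, l, l))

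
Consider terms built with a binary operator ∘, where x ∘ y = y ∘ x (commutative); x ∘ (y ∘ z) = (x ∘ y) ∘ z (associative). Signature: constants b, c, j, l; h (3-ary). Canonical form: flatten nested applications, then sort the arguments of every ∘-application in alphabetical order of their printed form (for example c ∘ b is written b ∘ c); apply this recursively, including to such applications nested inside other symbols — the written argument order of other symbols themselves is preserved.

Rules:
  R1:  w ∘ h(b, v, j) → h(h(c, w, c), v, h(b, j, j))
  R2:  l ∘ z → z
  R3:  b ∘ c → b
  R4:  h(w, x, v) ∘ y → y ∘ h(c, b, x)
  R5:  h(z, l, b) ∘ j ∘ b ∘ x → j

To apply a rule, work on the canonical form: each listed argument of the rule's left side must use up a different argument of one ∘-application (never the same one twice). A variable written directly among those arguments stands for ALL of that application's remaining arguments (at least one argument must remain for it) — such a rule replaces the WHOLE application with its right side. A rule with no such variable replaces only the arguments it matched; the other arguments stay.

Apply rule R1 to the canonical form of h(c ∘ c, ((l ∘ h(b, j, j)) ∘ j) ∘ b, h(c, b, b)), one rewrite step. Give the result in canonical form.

Answer: h(c ∘ c, h(h(c, b ∘ j ∘ l, c), j, h(b, j, j)), h(c, b, b))

Derivation:
Canonical form:  h(c ∘ c, b ∘ h(b, j, j) ∘ j ∘ l, h(c, b, b))
Match R1:  consume h(b, j, j);  v := j, w := b ∘ j ∘ l
Every leftover argument binds to the variable; the entire application is replaced.
New term:  h(c ∘ c, h(h(c, b ∘ j ∘ l, c), j, h(b, j, j)), h(c, b, b))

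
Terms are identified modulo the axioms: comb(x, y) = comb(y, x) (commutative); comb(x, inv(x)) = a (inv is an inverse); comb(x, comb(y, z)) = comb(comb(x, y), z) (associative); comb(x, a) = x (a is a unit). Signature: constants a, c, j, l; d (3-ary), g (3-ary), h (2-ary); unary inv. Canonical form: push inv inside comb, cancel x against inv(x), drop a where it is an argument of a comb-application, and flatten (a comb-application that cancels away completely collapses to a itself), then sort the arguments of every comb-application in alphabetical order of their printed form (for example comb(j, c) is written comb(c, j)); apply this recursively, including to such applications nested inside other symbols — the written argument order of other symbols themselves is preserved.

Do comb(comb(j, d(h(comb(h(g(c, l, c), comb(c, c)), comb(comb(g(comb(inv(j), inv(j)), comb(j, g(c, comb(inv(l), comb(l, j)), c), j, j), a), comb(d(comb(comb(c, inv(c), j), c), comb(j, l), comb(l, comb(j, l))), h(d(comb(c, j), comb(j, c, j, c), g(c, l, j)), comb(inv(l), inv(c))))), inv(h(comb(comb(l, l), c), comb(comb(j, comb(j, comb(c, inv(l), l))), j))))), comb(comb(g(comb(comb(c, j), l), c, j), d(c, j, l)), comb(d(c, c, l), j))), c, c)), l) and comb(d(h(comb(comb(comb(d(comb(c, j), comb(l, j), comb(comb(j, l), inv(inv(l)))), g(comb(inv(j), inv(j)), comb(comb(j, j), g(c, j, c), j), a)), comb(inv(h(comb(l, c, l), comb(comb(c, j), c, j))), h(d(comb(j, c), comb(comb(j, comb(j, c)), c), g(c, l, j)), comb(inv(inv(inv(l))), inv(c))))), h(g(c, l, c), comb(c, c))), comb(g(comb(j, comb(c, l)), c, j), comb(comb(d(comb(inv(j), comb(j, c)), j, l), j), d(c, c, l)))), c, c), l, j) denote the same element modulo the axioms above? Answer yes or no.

Answer: no — comb(d(h(comb(d(comb(c, j), comb(j, l), comb(j, l, l)), g(comb(inv(j), inv(j)), comb(g(c, j, c), j, j, j), a), h(d(comb(c, j), comb(c, c, j, j), g(c, l, j)), comb(inv(c), inv(l))), h(g(c, l, c), comb(c, c)), inv(h(comb(c, l, l), comb(c, j, j, j)))), comb(d(c, c, l), d(c, j, l), g(comb(c, j, l), c, j), j)), c, c), j, l) vs comb(d(h(comb(d(comb(c, j), comb(j, l), comb(j, l, l)), g(comb(inv(j), inv(j)), comb(g(c, j, c), j, j, j), a), h(d(comb(c, j), comb(c, c, j, j), g(c, l, j)), comb(inv(c), inv(l))), h(g(c, l, c), comb(c, c)), inv(h(comb(c, l, l), comb(c, c, j, j)))), comb(d(c, c, l), d(c, j, l), g(comb(c, j, l), c, j), j)), c, c), j, l)

Derivation:
Left:  comb(comb(j, d(h(comb(h(g(c, l, c), comb(c, c)), comb(comb(g(comb(inv(j), inv(j)), comb(j, g(c, comb(inv(l), comb(l, j)), c), j, j), a), comb(d(comb(comb(c, inv(c), j), c), comb(j, l), comb(l, comb(j, l))), h(d(comb(c, j), comb(j, c, j, c), g(c, l, j)), comb(inv(l), inv(c))))), inv(h(comb(comb(l, l), c), comb(comb(j, comb(j, comb(c, inv(l), l))), j))))), comb(comb(g(comb(comb(c, j), l), c, j), d(c, j, l)), comb(d(c, c, l), j))), c, c)), l)
  Collect:  comb(j, d(h(comb(d(comb(c, j), comb(j, l), comb(j, l, l)), g(comb(inv(j), inv(j)), comb(g(c, j, c), j, j, j), a), h(d(comb(c, j), comb(c, c, j, j), g(c, l, j)), comb(inv(c), inv(l))), h(g(c, l, c), comb(c, c)), inv(h(comb(c, l, l), comb(c, j, j, j)))), comb(d(c, c, l), d(c, j, l), g(comb(c, j, l), c, j), j)), c, c), l)
  Sort arguments:  comb(d(h(comb(d(comb(c, j), comb(j, l), comb(j, l, l)), g(comb(inv(j), inv(j)), comb(g(c, j, c), j, j, j), a), h(d(comb(c, j), comb(c, c, j, j), g(c, l, j)), comb(inv(c), inv(l))), h(g(c, l, c), comb(c, c)), inv(h(comb(c, l, l), comb(c, j, j, j)))), comb(d(c, c, l), d(c, j, l), g(comb(c, j, l), c, j), j)), c, c), j, l)
Right:  comb(d(h(comb(comb(comb(d(comb(c, j), comb(l, j), comb(comb(j, l), inv(inv(l)))), g(comb(inv(j), inv(j)), comb(comb(j, j), g(c, j, c), j), a)), comb(inv(h(comb(l, c, l), comb(comb(c, j), c, j))), h(d(comb(j, c), comb(comb(j, comb(j, c)), c), g(c, l, j)), comb(inv(inv(inv(l))), inv(c))))), h(g(c, l, c), comb(c, c))), comb(g(comb(j, comb(c, l)), c, j), comb(comb(d(comb(inv(j), comb(j, c)), j, l), j), d(c, c, l)))), c, c), l, j)
  Push inv inside:  distribute inv over comb and collapse double inv
  Collect terms:  comb(d(h(comb(d(comb(c, j), comb(j, l), comb(j, l, l)), g(comb(inv(j), inv(j)), comb(g(c, j, c), j, j, j), a), h(d(comb(c, j), comb(c, c, j, j), g(c, l, j)), comb(inv(c), inv(l))), h(g(c, l, c), comb(c, c)), inv(h(comb(c, l, l), comb(c, c, j, j)))), comb(d(c, c, l), d(c, j, l), g(comb(c, j, l), c, j), j)), c, c), l, j)
  Order the arguments:  comb(d(h(comb(d(comb(c, j), comb(j, l), comb(j, l, l)), g(comb(inv(j), inv(j)), comb(g(c, j, c), j, j, j), a), h(d(comb(c, j), comb(c, c, j, j), g(c, l, j)), comb(inv(c), inv(l))), h(g(c, l, c), comb(c, c)), inv(h(comb(c, l, l), comb(c, c, j, j)))), comb(d(c, c, l), d(c, j, l), g(comb(c, j, l), c, j), j)), c, c), j, l)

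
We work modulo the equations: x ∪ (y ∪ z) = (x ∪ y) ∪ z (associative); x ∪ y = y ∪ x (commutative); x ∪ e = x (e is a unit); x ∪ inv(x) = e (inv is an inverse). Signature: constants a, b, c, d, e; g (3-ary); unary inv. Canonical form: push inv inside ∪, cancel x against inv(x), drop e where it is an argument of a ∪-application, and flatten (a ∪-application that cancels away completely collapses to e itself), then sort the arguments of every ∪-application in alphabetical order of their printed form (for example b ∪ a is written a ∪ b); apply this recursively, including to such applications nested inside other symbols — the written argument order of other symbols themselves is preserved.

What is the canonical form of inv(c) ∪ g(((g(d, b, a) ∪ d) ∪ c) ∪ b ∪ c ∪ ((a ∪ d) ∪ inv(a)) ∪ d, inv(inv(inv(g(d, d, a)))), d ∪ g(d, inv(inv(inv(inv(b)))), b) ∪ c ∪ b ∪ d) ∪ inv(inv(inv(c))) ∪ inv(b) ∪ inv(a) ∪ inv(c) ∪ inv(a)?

Push inv inside:  distribute inv over ∪ and collapse double inv
Combine occurrences:  inv(c) ∪ inv(c) ∪ inv(c) ∪ g(b ∪ c ∪ c ∪ d ∪ d ∪ d ∪ g(d, b, a), inv(g(d, d, a)), b ∪ c ∪ d ∪ d ∪ g(d, b, b)) ∪ inv(b) ∪ inv(a) ∪ inv(a)
Order the arguments:  g(b ∪ c ∪ c ∪ d ∪ d ∪ d ∪ g(d, b, a), inv(g(d, d, a)), b ∪ c ∪ d ∪ d ∪ g(d, b, b)) ∪ inv(a) ∪ inv(a) ∪ inv(b) ∪ inv(c) ∪ inv(c) ∪ inv(c)

Answer: g(b ∪ c ∪ c ∪ d ∪ d ∪ d ∪ g(d, b, a), inv(g(d, d, a)), b ∪ c ∪ d ∪ d ∪ g(d, b, b)) ∪ inv(a) ∪ inv(a) ∪ inv(b) ∪ inv(c) ∪ inv(c) ∪ inv(c)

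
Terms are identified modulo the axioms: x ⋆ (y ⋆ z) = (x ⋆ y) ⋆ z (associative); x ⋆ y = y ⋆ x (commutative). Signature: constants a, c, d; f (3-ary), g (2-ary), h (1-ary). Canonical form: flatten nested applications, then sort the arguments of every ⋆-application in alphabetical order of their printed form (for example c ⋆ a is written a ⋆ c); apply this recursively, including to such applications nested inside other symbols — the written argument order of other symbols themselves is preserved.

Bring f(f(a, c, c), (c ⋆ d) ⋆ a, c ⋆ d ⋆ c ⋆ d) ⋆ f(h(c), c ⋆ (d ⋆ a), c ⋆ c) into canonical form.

Inside:  f(f(a, c, c), (c ⋆ d) ⋆ a, c ⋆ d ⋆ c ⋆ d)  →  f(f(a, c, c), a ⋆ c ⋆ d, c ⋆ c ⋆ d ⋆ d)
Canonicalize subterm:  f(h(c), c ⋆ (d ⋆ a), c ⋆ c)  →  f(h(c), a ⋆ c ⋆ d, c ⋆ c)
Sort arguments:  f(f(a, c, c), a ⋆ c ⋆ d, c ⋆ c ⋆ d ⋆ d) ⋆ f(h(c), a ⋆ c ⋆ d, c ⋆ c)

Answer: f(f(a, c, c), a ⋆ c ⋆ d, c ⋆ c ⋆ d ⋆ d) ⋆ f(h(c), a ⋆ c ⋆ d, c ⋆ c)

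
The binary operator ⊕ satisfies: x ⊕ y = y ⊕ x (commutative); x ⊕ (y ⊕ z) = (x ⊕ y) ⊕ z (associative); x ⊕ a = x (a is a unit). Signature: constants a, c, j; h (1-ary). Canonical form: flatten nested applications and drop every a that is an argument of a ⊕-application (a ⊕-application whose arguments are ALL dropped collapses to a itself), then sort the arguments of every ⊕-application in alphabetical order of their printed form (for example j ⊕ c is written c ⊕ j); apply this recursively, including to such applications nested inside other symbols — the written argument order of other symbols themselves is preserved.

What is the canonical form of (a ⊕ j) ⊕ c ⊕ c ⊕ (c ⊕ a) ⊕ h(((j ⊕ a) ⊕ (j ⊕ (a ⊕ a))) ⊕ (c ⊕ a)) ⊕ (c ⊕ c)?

Merge nested applications:  a ⊕ j ⊕ c ⊕ c ⊕ c ⊕ a ⊕ h(((j ⊕ a) ⊕ (j ⊕ (a ⊕ a))) ⊕ (c ⊕ a)) ⊕ c ⊕ c
Canonicalize subterm:  h(((j ⊕ a) ⊕ (j ⊕ (a ⊕ a))) ⊕ (c ⊕ a))  →  h(c ⊕ j ⊕ j)
Drop the unit:  drop a (×2)
Sort:  c ⊕ c ⊕ c ⊕ c ⊕ c ⊕ h(c ⊕ j ⊕ j) ⊕ j

Answer: c ⊕ c ⊕ c ⊕ c ⊕ c ⊕ h(c ⊕ j ⊕ j) ⊕ j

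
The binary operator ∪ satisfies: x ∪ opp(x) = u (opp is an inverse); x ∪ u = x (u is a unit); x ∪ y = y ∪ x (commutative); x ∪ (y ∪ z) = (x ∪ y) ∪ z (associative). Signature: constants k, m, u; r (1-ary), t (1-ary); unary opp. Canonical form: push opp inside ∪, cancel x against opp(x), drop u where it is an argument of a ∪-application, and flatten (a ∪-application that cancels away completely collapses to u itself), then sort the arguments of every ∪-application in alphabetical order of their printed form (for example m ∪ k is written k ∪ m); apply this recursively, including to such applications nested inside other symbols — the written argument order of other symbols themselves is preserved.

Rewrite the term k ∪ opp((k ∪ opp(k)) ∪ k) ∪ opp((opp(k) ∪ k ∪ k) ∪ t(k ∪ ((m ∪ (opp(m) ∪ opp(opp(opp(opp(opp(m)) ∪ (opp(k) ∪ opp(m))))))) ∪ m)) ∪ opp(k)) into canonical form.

Push opp inside:  distribute opp over ∪ and collapse double opp
Inverses cancel:  k cancels
Collect terms:  opp(t(k ∪ k ∪ m))

Answer: opp(t(k ∪ k ∪ m))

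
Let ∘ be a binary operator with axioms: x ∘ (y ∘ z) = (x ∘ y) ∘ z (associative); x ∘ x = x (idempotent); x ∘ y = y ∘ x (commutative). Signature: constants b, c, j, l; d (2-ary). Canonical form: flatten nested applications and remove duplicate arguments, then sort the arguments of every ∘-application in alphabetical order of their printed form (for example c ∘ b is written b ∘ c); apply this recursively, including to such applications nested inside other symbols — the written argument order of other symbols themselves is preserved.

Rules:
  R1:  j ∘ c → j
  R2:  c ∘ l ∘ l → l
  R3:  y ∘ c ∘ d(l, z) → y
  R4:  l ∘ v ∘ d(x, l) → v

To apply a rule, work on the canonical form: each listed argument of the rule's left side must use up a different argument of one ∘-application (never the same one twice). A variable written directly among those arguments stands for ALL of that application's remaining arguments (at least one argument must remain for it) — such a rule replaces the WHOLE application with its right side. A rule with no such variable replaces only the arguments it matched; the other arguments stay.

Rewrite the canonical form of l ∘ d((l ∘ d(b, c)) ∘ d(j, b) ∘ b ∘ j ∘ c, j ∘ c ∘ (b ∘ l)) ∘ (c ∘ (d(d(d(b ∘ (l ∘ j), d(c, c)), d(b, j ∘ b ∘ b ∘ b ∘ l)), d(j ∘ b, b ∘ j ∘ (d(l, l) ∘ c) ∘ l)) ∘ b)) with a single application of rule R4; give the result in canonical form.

Answer: b ∘ c ∘ d(b ∘ c ∘ d(b, c) ∘ d(j, b) ∘ j ∘ l, b ∘ c ∘ j ∘ l) ∘ d(d(d(b ∘ j ∘ l, d(c, c)), d(b, b ∘ j ∘ l)), d(b ∘ j, b ∘ c ∘ j)) ∘ l

Derivation:
Canonical form:  b ∘ c ∘ d(b ∘ c ∘ d(b, c) ∘ d(j, b) ∘ j ∘ l, b ∘ c ∘ j ∘ l) ∘ d(d(d(b ∘ j ∘ l, d(c, c)), d(b, b ∘ j ∘ l)), d(b ∘ j, b ∘ c ∘ d(l, l) ∘ j ∘ l)) ∘ l
Match R4:  consume d(l, l), l;  v := b ∘ c ∘ j, x := l
Every leftover argument binds to the variable; the entire application is replaced.
Giving:  b ∘ c ∘ d(b ∘ c ∘ d(b, c) ∘ d(j, b) ∘ j ∘ l, b ∘ c ∘ j ∘ l) ∘ d(d(d(b ∘ j ∘ l, d(c, c)), d(b, b ∘ j ∘ l)), d(b ∘ j, b ∘ c ∘ j)) ∘ l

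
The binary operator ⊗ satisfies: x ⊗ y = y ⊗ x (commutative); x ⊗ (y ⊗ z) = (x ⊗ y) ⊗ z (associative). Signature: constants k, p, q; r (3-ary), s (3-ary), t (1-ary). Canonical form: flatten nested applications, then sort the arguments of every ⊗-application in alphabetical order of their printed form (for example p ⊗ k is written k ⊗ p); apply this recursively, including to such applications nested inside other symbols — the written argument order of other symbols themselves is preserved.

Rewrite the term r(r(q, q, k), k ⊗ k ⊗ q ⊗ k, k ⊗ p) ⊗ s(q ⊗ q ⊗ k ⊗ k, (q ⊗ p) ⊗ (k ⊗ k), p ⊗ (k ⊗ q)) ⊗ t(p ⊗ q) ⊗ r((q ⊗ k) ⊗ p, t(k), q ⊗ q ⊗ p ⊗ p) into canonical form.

Answer: r(k ⊗ p ⊗ q, t(k), p ⊗ p ⊗ q ⊗ q) ⊗ r(r(q, q, k), k ⊗ k ⊗ k ⊗ q, k ⊗ p) ⊗ s(k ⊗ k ⊗ q ⊗ q, k ⊗ k ⊗ p ⊗ q, k ⊗ p ⊗ q) ⊗ t(p ⊗ q)

Derivation:
Simplify inside:  r(r(q, q, k), k ⊗ k ⊗ q ⊗ k, k ⊗ p)  →  r(r(q, q, k), k ⊗ k ⊗ k ⊗ q, k ⊗ p)
Simplify inside:  s(q ⊗ q ⊗ k ⊗ k, (q ⊗ p) ⊗ (k ⊗ k), p ⊗ (k ⊗ q))  →  s(k ⊗ k ⊗ q ⊗ q, k ⊗ k ⊗ p ⊗ q, k ⊗ p ⊗ q)
Simplify inside:  r((q ⊗ k) ⊗ p, t(k), q ⊗ q ⊗ p ⊗ p)  →  r(k ⊗ p ⊗ q, t(k), p ⊗ p ⊗ q ⊗ q)
Sort:  r(k ⊗ p ⊗ q, t(k), p ⊗ p ⊗ q ⊗ q) ⊗ r(r(q, q, k), k ⊗ k ⊗ k ⊗ q, k ⊗ p) ⊗ s(k ⊗ k ⊗ q ⊗ q, k ⊗ k ⊗ p ⊗ q, k ⊗ p ⊗ q) ⊗ t(p ⊗ q)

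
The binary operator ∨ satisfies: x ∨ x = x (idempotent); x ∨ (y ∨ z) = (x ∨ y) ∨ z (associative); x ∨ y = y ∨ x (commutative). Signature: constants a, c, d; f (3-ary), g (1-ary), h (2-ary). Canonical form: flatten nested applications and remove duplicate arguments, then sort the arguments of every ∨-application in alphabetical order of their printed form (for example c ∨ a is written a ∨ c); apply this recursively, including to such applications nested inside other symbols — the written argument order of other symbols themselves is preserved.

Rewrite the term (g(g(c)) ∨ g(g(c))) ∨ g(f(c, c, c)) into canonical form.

Flatten:  g(g(c)) ∨ g(g(c)) ∨ g(f(c, c, c))
Idempotence:  drop duplicate g(g(c))
Order the arguments:  g(f(c, c, c)) ∨ g(g(c))

Answer: g(f(c, c, c)) ∨ g(g(c))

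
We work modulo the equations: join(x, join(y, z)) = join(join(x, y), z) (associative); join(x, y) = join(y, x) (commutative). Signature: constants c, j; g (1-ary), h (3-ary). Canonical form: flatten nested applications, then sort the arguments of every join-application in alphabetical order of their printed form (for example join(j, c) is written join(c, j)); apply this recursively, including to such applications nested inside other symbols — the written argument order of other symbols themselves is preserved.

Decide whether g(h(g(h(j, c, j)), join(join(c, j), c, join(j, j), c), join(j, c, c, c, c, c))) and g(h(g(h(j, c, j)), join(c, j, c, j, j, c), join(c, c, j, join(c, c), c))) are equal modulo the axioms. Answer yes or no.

Left:  g(h(g(h(j, c, j)), join(join(c, j), c, join(j, j), c), join(j, c, c, c, c, c)))
  Descend into:  join(join(c, j), c, join(j, j), c)
  Un-nest:  join(c, j, c, j, j, c)
  Sort:  join(c, c, c, j, j, j)
  Reassemble:  g(h(g(h(j, c, j)), join(c, c, c, j, j, j), join(c, c, c, c, c, j)))
Right:  g(h(g(h(j, c, j)), join(c, j, c, j, j, c), join(c, c, j, join(c, c), c)))
  Descend into:  join(c, c, j, join(c, c), c)
  Un-nest:  join(c, c, j, c, c, c)
  Sort:  join(c, c, c, c, c, j)
  Rebuild:  g(h(g(h(j, c, j)), join(c, c, c, j, j, j), join(c, c, c, c, c, j)))

Answer: yes — both canonical forms are g(h(g(h(j, c, j)), join(c, c, c, j, j, j), join(c, c, c, c, c, j)))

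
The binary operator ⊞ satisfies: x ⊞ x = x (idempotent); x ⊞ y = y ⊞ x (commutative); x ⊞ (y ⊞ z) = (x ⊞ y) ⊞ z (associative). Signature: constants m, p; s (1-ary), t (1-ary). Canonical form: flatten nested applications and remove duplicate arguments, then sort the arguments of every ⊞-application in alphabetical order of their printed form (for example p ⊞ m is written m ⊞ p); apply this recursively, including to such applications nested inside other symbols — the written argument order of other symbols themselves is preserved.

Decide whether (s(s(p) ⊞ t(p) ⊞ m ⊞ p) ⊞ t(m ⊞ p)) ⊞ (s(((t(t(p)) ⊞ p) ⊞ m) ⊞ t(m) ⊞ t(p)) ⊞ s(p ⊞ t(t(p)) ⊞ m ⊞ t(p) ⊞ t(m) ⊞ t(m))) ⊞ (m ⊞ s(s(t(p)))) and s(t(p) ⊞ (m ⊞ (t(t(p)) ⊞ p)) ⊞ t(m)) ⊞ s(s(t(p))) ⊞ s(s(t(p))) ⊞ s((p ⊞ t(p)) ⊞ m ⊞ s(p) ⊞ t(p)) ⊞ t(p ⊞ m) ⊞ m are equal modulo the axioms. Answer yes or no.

Answer: yes — both canonical forms are m ⊞ s(m ⊞ p ⊞ s(p) ⊞ t(p)) ⊞ s(m ⊞ p ⊞ t(m) ⊞ t(p) ⊞ t(t(p))) ⊞ s(s(t(p))) ⊞ t(m ⊞ p)

Derivation:
Left:  (s(s(p) ⊞ t(p) ⊞ m ⊞ p) ⊞ t(m ⊞ p)) ⊞ (s(((t(t(p)) ⊞ p) ⊞ m) ⊞ t(m) ⊞ t(p)) ⊞ s(p ⊞ t(t(p)) ⊞ m ⊞ t(p) ⊞ t(m) ⊞ t(m))) ⊞ (m ⊞ s(s(t(p))))
  Un-nest:  s(s(p) ⊞ t(p) ⊞ m ⊞ p) ⊞ t(m ⊞ p) ⊞ s(((t(t(p)) ⊞ p) ⊞ m) ⊞ t(m) ⊞ t(p)) ⊞ s(p ⊞ t(t(p)) ⊞ m ⊞ t(p) ⊞ t(m) ⊞ t(m)) ⊞ m ⊞ s(s(t(p)))
  Inside:  s(s(p) ⊞ t(p) ⊞ m ⊞ p)  →  s(m ⊞ p ⊞ s(p) ⊞ t(p))
  Simplify inside:  s(((t(t(p)) ⊞ p) ⊞ m) ⊞ t(m) ⊞ t(p))  →  s(m ⊞ p ⊞ t(m) ⊞ t(p) ⊞ t(t(p)))
  Canonicalize subterm:  s(p ⊞ t(t(p)) ⊞ m ⊞ t(p) ⊞ t(m) ⊞ t(m))  →  s(m ⊞ p ⊞ t(m) ⊞ t(p) ⊞ t(t(p)))
  Idempotence:  drop duplicate s(m ⊞ p ⊞ t(m) ⊞ t(p) ⊞ t(t(p)))
  Order the arguments:  m ⊞ s(m ⊞ p ⊞ s(p) ⊞ t(p)) ⊞ s(m ⊞ p ⊞ t(m) ⊞ t(p) ⊞ t(t(p))) ⊞ s(s(t(p))) ⊞ t(m ⊞ p)
Right:  s(t(p) ⊞ (m ⊞ (t(t(p)) ⊞ p)) ⊞ t(m)) ⊞ s(s(t(p))) ⊞ s(s(t(p))) ⊞ s((p ⊞ t(p)) ⊞ m ⊞ s(p) ⊞ t(p)) ⊞ t(p ⊞ m) ⊞ m
  Inside:  s(t(p) ⊞ (m ⊞ (t(t(p)) ⊞ p)) ⊞ t(m))  →  s(m ⊞ p ⊞ t(m) ⊞ t(p) ⊞ t(t(p)))
  Canonicalize subterm:  s((p ⊞ t(p)) ⊞ m ⊞ s(p) ⊞ t(p))  →  s(m ⊞ p ⊞ s(p) ⊞ t(p))
  Inside:  t(p ⊞ m)  →  t(m ⊞ p)
  Deduplicate:  drop duplicate s(s(t(p)))
  Sort:  m ⊞ s(m ⊞ p ⊞ s(p) ⊞ t(p)) ⊞ s(m ⊞ p ⊞ t(m) ⊞ t(p) ⊞ t(t(p))) ⊞ s(s(t(p))) ⊞ t(m ⊞ p)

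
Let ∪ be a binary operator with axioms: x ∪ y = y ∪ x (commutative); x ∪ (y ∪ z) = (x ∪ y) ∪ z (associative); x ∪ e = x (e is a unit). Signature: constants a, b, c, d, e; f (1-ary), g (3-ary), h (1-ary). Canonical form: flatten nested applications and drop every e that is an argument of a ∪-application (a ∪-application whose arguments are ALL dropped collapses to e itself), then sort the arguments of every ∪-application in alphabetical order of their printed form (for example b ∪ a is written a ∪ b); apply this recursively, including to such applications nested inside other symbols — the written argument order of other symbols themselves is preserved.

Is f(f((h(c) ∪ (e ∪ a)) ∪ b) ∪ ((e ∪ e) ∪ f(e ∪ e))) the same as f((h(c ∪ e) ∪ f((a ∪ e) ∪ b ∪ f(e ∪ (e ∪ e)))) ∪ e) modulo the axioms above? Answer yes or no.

Left:  f(f((h(c) ∪ (e ∪ a)) ∪ b) ∪ ((e ∪ e) ∪ f(e ∪ e)))
  Focus inside:  f((h(c) ∪ (e ∪ a)) ∪ b) ∪ ((e ∪ e) ∪ f(e ∪ e))
  Un-nest:  f((h(c) ∪ (e ∪ a)) ∪ b) ∪ e ∪ e ∪ f(e ∪ e)
  Canonicalize subterm:  f((h(c) ∪ (e ∪ a)) ∪ b)  →  f(a ∪ b ∪ h(c))
  Simplify inside:  f(e ∪ e)  →  f(e)
  Unit:  drop e (×2)
  Order the arguments:  f(a ∪ b ∪ h(c)) ∪ f(e)
  Reassemble:  f(f(a ∪ b ∪ h(c)) ∪ f(e))
Right:  f((h(c ∪ e) ∪ f((a ∪ e) ∪ b ∪ f(e ∪ (e ∪ e)))) ∪ e)
  Focus inside:  (h(c ∪ e) ∪ f((a ∪ e) ∪ b ∪ f(e ∪ (e ∪ e)))) ∪ e
  Flatten:  h(c ∪ e) ∪ f((a ∪ e) ∪ b ∪ f(e ∪ (e ∪ e))) ∪ e
  Simplify inside:  h(c ∪ e)  →  h(c)
  Simplify inside:  f((a ∪ e) ∪ b ∪ f(e ∪ (e ∪ e)))  →  f(a ∪ b ∪ f(e))
  Units out:  drop e
  Sort:  f(a ∪ b ∪ f(e)) ∪ h(c)
  Reassemble:  f(f(a ∪ b ∪ f(e)) ∪ h(c))

Answer: no — f(f(a ∪ b ∪ h(c)) ∪ f(e)) vs f(f(a ∪ b ∪ f(e)) ∪ h(c))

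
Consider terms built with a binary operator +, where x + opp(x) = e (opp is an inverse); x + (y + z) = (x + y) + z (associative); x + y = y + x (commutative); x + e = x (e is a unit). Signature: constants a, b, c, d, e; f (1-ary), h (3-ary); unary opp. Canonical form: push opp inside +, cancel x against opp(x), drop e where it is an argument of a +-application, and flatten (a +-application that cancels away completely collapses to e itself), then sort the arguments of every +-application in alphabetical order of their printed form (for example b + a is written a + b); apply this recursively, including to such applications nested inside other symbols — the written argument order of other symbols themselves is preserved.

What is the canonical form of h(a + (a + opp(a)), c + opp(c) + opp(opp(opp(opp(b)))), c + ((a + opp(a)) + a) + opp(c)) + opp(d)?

Push opp inside:  distribute opp over + and collapse double opp
Collect terms:  h(a, b, a) + opp(d)

Answer: h(a, b, a) + opp(d)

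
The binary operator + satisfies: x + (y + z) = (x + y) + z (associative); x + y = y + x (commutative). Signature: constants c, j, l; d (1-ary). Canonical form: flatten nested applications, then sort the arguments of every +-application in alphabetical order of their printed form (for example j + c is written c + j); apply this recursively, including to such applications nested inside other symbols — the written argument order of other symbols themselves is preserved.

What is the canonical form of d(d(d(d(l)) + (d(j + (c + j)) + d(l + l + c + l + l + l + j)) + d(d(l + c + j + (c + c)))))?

Work inside:  d(d(l)) + (d(j + (c + j)) + d(l + l + c + l + l + l + j)) + d(d(l + c + j + (c + c)))
Un-nest:  d(d(l)) + d(j + (c + j)) + d(l + l + c + l + l + l + j) + d(d(l + c + j + (c + c)))
Simplify inside:  d(j + (c + j))  →  d(c + j + j)
Simplify inside:  d(l + l + c + l + l + l + j)  →  d(c + j + l + l + l + l + l)
Inside:  d(d(l + c + j + (c + c)))  →  d(d(c + c + c + j + l))
Order the arguments:  d(c + j + j) + d(c + j + l + l + l + l + l) + d(d(c + c + c + j + l)) + d(d(l))
Put back:  d(d(d(c + j + j) + d(c + j + l + l + l + l + l) + d(d(c + c + c + j + l)) + d(d(l))))

Answer: d(d(d(c + j + j) + d(c + j + l + l + l + l + l) + d(d(c + c + c + j + l)) + d(d(l))))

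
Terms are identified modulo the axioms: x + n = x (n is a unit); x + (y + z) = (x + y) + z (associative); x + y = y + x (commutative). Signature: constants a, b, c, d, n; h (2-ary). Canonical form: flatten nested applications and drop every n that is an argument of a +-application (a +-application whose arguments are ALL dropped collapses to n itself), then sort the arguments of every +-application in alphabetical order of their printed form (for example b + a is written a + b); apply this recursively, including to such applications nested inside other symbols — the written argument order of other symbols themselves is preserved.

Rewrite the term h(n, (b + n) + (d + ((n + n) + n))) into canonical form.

Answer: h(n, b + d)

Derivation:
Descend into:  (b + n) + (d + ((n + n) + n))
Merge nested applications:  b + n + d + n + n + n
Units out:  drop n (×4)
Sort arguments:  b + d
Rebuild:  h(n, b + d)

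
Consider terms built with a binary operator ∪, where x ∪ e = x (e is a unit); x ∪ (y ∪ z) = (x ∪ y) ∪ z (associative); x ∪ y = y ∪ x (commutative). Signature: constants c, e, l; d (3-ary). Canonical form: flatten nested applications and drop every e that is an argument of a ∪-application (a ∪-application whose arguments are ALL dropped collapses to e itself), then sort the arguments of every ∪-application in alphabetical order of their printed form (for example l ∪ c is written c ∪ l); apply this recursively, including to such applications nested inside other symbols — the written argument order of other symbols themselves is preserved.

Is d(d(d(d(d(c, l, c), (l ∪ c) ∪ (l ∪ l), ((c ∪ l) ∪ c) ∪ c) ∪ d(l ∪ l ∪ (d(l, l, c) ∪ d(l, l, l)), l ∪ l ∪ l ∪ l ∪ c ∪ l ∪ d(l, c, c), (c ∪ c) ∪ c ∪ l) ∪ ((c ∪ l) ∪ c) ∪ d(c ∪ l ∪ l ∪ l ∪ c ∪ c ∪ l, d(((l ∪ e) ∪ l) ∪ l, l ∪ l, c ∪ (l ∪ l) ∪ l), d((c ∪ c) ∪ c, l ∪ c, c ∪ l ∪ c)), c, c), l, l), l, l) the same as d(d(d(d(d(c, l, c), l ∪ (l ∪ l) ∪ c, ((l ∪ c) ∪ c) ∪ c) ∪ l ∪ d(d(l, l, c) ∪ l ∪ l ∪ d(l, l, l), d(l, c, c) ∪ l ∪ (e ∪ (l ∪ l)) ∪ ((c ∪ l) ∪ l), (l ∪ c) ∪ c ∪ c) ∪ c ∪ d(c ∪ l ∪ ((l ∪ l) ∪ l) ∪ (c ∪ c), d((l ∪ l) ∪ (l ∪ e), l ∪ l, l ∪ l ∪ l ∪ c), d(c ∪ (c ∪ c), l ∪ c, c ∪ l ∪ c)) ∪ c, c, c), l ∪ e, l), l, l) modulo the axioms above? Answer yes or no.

Left:  d(d(d(d(d(c, l, c), (l ∪ c) ∪ (l ∪ l), ((c ∪ l) ∪ c) ∪ c) ∪ d(l ∪ l ∪ (d(l, l, c) ∪ d(l, l, l)), l ∪ l ∪ l ∪ l ∪ c ∪ l ∪ d(l, c, c), (c ∪ c) ∪ c ∪ l) ∪ ((c ∪ l) ∪ c) ∪ d(c ∪ l ∪ l ∪ l ∪ c ∪ c ∪ l, d(((l ∪ e) ∪ l) ∪ l, l ∪ l, c ∪ (l ∪ l) ∪ l), d((c ∪ c) ∪ c, l ∪ c, c ∪ l ∪ c)), c, c), l, l), l, l)
  Focus inside:  d(d(c, l, c), (l ∪ c) ∪ (l ∪ l), ((c ∪ l) ∪ c) ∪ c) ∪ d(l ∪ l ∪ (d(l, l, c) ∪ d(l, l, l)), l ∪ l ∪ l ∪ l ∪ c ∪ l ∪ d(l, c, c), (c ∪ c) ∪ c ∪ l) ∪ ((c ∪ l) ∪ c) ∪ d(c ∪ l ∪ l ∪ l ∪ c ∪ c ∪ l, d(((l ∪ e) ∪ l) ∪ l, l ∪ l, c ∪ (l ∪ l) ∪ l), d((c ∪ c) ∪ c, l ∪ c, c ∪ l ∪ c))
  Flatten:  d(d(c, l, c), (l ∪ c) ∪ (l ∪ l), ((c ∪ l) ∪ c) ∪ c) ∪ d(l ∪ l ∪ (d(l, l, c) ∪ d(l, l, l)), l ∪ l ∪ l ∪ l ∪ c ∪ l ∪ d(l, c, c), (c ∪ c) ∪ c ∪ l) ∪ c ∪ l ∪ c ∪ d(c ∪ l ∪ l ∪ l ∪ c ∪ c ∪ l, d(((l ∪ e) ∪ l) ∪ l, l ∪ l, c ∪ (l ∪ l) ∪ l), d((c ∪ c) ∪ c, l ∪ c, c ∪ l ∪ c))
  Simplify inside:  d(d(c, l, c), (l ∪ c) ∪ (l ∪ l), ((c ∪ l) ∪ c) ∪ c)  →  d(d(c, l, c), c ∪ l ∪ l ∪ l, c ∪ c ∪ c ∪ l)
  Inside:  d(l ∪ l ∪ (d(l, l, c) ∪ d(l, l, l)), l ∪ l ∪ l ∪ l ∪ c ∪ l ∪ d(l, c, c), (c ∪ c) ∪ c ∪ l)  →  d(d(l, l, c) ∪ d(l, l, l) ∪ l ∪ l, c ∪ d(l, c, c) ∪ l ∪ l ∪ l ∪ l ∪ l, c ∪ c ∪ c ∪ l)
  Simplify inside:  d(c ∪ l ∪ l ∪ l ∪ c ∪ c ∪ l, d(((l ∪ e) ∪ l) ∪ l, l ∪ l, c ∪ (l ∪ l) ∪ l), d((c ∪ c) ∪ c, l ∪ c, c ∪ l ∪ c))  →  d(c ∪ c ∪ c ∪ l ∪ l ∪ l ∪ l, d(l ∪ l ∪ l, l ∪ l, c ∪ l ∪ l ∪ l), d(c ∪ c ∪ c, c ∪ l, c ∪ c ∪ l))
  Sort:  c ∪ c ∪ d(c ∪ c ∪ c ∪ l ∪ l ∪ l ∪ l, d(l ∪ l ∪ l, l ∪ l, c ∪ l ∪ l ∪ l), d(c ∪ c ∪ c, c ∪ l, c ∪ c ∪ l)) ∪ d(d(c, l, c), c ∪ l ∪ l ∪ l, c ∪ c ∪ c ∪ l) ∪ d(d(l, l, c) ∪ d(l, l, l) ∪ l ∪ l, c ∪ d(l, c, c) ∪ l ∪ l ∪ l ∪ l ∪ l, c ∪ c ∪ c ∪ l) ∪ l
  Reassemble:  d(d(d(c ∪ c ∪ d(c ∪ c ∪ c ∪ l ∪ l ∪ l ∪ l, d(l ∪ l ∪ l, l ∪ l, c ∪ l ∪ l ∪ l), d(c ∪ c ∪ c, c ∪ l, c ∪ c ∪ l)) ∪ d(d(c, l, c), c ∪ l ∪ l ∪ l, c ∪ c ∪ c ∪ l) ∪ d(d(l, l, c) ∪ d(l, l, l) ∪ l ∪ l, c ∪ d(l, c, c) ∪ l ∪ l ∪ l ∪ l ∪ l, c ∪ c ∪ c ∪ l) ∪ l, c, c), l, l), l, l)
Right:  d(d(d(d(d(c, l, c), l ∪ (l ∪ l) ∪ c, ((l ∪ c) ∪ c) ∪ c) ∪ l ∪ d(d(l, l, c) ∪ l ∪ l ∪ d(l, l, l), d(l, c, c) ∪ l ∪ (e ∪ (l ∪ l)) ∪ ((c ∪ l) ∪ l), (l ∪ c) ∪ c ∪ c) ∪ c ∪ d(c ∪ l ∪ ((l ∪ l) ∪ l) ∪ (c ∪ c), d((l ∪ l) ∪ (l ∪ e), l ∪ l, l ∪ l ∪ l ∪ c), d(c ∪ (c ∪ c), l ∪ c, c ∪ l ∪ c)) ∪ c, c, c), l ∪ e, l), l, l)
  Work inside:  d(d(c, l, c), l ∪ (l ∪ l) ∪ c, ((l ∪ c) ∪ c) ∪ c) ∪ l ∪ d(d(l, l, c) ∪ l ∪ l ∪ d(l, l, l), d(l, c, c) ∪ l ∪ (e ∪ (l ∪ l)) ∪ ((c ∪ l) ∪ l), (l ∪ c) ∪ c ∪ c) ∪ c ∪ d(c ∪ l ∪ ((l ∪ l) ∪ l) ∪ (c ∪ c), d((l ∪ l) ∪ (l ∪ e), l ∪ l, l ∪ l ∪ l ∪ c), d(c ∪ (c ∪ c), l ∪ c, c ∪ l ∪ c)) ∪ c
  Canonicalize subterm:  d(d(c, l, c), l ∪ (l ∪ l) ∪ c, ((l ∪ c) ∪ c) ∪ c)  →  d(d(c, l, c), c ∪ l ∪ l ∪ l, c ∪ c ∪ c ∪ l)
  Inside:  d(d(l, l, c) ∪ l ∪ l ∪ d(l, l, l), d(l, c, c) ∪ l ∪ (e ∪ (l ∪ l)) ∪ ((c ∪ l) ∪ l), (l ∪ c) ∪ c ∪ c)  →  d(d(l, l, c) ∪ d(l, l, l) ∪ l ∪ l, c ∪ d(l, c, c) ∪ l ∪ l ∪ l ∪ l ∪ l, c ∪ c ∪ c ∪ l)
  Canonicalize subterm:  d(c ∪ l ∪ ((l ∪ l) ∪ l) ∪ (c ∪ c), d((l ∪ l) ∪ (l ∪ e), l ∪ l, l ∪ l ∪ l ∪ c), d(c ∪ (c ∪ c), l ∪ c, c ∪ l ∪ c))  →  d(c ∪ c ∪ c ∪ l ∪ l ∪ l ∪ l, d(l ∪ l ∪ l, l ∪ l, c ∪ l ∪ l ∪ l), d(c ∪ c ∪ c, c ∪ l, c ∪ c ∪ l))
  Sort:  c ∪ c ∪ d(c ∪ c ∪ c ∪ l ∪ l ∪ l ∪ l, d(l ∪ l ∪ l, l ∪ l, c ∪ l ∪ l ∪ l), d(c ∪ c ∪ c, c ∪ l, c ∪ c ∪ l)) ∪ d(d(c, l, c), c ∪ l ∪ l ∪ l, c ∪ c ∪ c ∪ l) ∪ d(d(l, l, c) ∪ d(l, l, l) ∪ l ∪ l, c ∪ d(l, c, c) ∪ l ∪ l ∪ l ∪ l ∪ l, c ∪ c ∪ c ∪ l) ∪ l
  Reassemble:  d(d(d(c ∪ c ∪ d(c ∪ c ∪ c ∪ l ∪ l ∪ l ∪ l, d(l ∪ l ∪ l, l ∪ l, c ∪ l ∪ l ∪ l), d(c ∪ c ∪ c, c ∪ l, c ∪ c ∪ l)) ∪ d(d(c, l, c), c ∪ l ∪ l ∪ l, c ∪ c ∪ c ∪ l) ∪ d(d(l, l, c) ∪ d(l, l, l) ∪ l ∪ l, c ∪ d(l, c, c) ∪ l ∪ l ∪ l ∪ l ∪ l, c ∪ c ∪ c ∪ l) ∪ l, c, c), l, l), l, l)

Answer: yes — both canonical forms are d(d(d(c ∪ c ∪ d(c ∪ c ∪ c ∪ l ∪ l ∪ l ∪ l, d(l ∪ l ∪ l, l ∪ l, c ∪ l ∪ l ∪ l), d(c ∪ c ∪ c, c ∪ l, c ∪ c ∪ l)) ∪ d(d(c, l, c), c ∪ l ∪ l ∪ l, c ∪ c ∪ c ∪ l) ∪ d(d(l, l, c) ∪ d(l, l, l) ∪ l ∪ l, c ∪ d(l, c, c) ∪ l ∪ l ∪ l ∪ l ∪ l, c ∪ c ∪ c ∪ l) ∪ l, c, c), l, l), l, l)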